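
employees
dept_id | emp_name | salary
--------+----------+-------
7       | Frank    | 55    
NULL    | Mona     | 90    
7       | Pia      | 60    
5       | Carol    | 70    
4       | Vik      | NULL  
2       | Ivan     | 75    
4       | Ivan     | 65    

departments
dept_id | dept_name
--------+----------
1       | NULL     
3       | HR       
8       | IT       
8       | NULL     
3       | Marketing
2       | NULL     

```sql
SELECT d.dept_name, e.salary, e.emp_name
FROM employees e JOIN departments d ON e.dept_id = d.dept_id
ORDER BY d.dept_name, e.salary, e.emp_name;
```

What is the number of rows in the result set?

1

INNER JOIN keeps only pairs where the ON condition holds.
Matching on e.dept_id = d.dept_id. A NULL in a compared column never satisfies the condition.
Matched pairs: 1.
Total: 1 rows.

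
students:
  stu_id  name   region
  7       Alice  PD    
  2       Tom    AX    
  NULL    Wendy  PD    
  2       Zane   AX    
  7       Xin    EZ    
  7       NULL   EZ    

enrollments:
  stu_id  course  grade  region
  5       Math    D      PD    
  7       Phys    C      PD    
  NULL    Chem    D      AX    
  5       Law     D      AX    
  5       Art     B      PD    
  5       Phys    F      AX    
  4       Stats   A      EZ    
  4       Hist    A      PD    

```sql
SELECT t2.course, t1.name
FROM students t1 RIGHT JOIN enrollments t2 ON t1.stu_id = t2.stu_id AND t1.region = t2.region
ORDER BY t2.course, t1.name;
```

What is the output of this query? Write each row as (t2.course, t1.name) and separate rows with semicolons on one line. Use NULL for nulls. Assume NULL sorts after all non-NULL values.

(Art, NULL); (Chem, NULL); (Hist, NULL); (Law, NULL); (Math, NULL); (Phys, Alice); (Phys, NULL); (Stats, NULL)

RIGHT JOIN keeps every row from `enrollments`; unmatched rows get NULL for `students`'s columns.
Matching on t1.stu_id = t2.stu_id AND t1.region = t2.region. A NULL in a compared column never satisfies the condition.
Matched pairs: 1; unmatched t2 rows kept: 7.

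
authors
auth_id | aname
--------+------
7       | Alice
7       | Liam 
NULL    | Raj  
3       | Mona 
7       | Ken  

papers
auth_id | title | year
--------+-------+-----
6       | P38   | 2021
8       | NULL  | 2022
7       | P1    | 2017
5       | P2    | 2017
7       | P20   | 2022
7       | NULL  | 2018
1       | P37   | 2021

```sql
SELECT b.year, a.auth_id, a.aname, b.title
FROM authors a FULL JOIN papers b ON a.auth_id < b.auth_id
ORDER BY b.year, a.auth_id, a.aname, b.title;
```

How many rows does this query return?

11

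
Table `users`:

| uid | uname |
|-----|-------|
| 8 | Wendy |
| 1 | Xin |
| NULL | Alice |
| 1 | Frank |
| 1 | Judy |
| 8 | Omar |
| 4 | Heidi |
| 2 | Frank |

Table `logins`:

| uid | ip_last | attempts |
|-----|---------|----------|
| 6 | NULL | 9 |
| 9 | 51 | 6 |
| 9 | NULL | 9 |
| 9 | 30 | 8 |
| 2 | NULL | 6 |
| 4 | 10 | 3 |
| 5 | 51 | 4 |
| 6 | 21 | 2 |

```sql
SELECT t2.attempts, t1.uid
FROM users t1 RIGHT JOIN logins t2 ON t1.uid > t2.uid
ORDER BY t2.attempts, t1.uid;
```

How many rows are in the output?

14

RIGHT JOIN keeps every row from `logins`; unmatched rows get NULL for `users`'s columns.
Matching on t1.uid > t2.uid. A NULL in a compared column never satisfies the condition.
- t1 (uid=8) pairs with 5 row(s) of t2.
- t1 (uid=1) has no partner in t2.
- t1 (uid=NULL) has no partner in t2.
- t1 (uid=1) has no partner in t2.
- t1 (uid=1) has no partner in t2.
- t1 (uid=8) pairs with 5 row(s) of t2.
- t1 (uid=4) pairs with 1 row(s) of t2.
- t1 (uid=2) has no partner in t2.
- plus 3 unmatched t2 row(s), each kept with NULL t1 columns.
Total: 11 matched + 3 padded = 14 rows.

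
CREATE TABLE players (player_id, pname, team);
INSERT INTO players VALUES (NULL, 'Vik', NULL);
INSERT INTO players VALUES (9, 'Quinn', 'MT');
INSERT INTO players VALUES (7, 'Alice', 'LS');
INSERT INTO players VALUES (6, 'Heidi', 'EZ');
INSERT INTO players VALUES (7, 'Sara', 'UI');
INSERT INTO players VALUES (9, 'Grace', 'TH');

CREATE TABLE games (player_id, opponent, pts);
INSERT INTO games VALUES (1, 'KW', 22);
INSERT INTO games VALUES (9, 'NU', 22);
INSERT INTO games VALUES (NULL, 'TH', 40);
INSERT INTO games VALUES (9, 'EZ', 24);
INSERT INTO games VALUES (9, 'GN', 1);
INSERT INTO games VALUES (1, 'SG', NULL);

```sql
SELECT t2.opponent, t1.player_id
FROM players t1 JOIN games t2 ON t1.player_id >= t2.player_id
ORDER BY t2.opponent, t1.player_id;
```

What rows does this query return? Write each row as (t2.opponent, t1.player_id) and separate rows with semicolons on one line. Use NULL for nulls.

(EZ, 9); (EZ, 9); (GN, 9); (GN, 9); (KW, 6); (KW, 7); (KW, 7); (KW, 9); (KW, 9); (NU, 9); (NU, 9); (SG, 6); (SG, 7); (SG, 7); (SG, 9); (SG, 9)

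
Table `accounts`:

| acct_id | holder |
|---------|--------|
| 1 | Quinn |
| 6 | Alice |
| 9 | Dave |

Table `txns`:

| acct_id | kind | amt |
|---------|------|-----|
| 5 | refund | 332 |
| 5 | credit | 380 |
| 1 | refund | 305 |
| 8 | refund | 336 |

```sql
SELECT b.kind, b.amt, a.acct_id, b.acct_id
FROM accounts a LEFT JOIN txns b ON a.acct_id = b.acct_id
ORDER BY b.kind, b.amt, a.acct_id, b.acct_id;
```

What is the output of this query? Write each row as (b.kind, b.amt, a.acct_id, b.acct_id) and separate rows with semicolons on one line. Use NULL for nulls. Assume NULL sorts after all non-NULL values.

LEFT JOIN keeps every row from `accounts`; unmatched rows get NULL for `txns`'s columns.
Matching on a.acct_id = b.acct_id.
Matched pairs: 1; unmatched a rows kept: 2.

(refund, 305, 1, 1); (NULL, NULL, 6, NULL); (NULL, NULL, 9, NULL)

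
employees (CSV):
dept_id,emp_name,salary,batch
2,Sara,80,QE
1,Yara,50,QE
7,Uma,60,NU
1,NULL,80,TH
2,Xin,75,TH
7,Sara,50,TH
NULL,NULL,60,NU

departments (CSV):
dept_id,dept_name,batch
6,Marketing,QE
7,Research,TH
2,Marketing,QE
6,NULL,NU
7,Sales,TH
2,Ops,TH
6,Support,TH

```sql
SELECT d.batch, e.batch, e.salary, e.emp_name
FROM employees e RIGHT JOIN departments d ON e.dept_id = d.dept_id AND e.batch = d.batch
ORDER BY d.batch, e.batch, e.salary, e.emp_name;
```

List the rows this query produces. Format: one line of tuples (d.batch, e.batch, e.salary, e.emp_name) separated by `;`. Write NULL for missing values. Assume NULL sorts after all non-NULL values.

RIGHT JOIN keeps every row from `departments`; unmatched rows get NULL for `employees`'s columns.
Matching on e.dept_id = d.dept_id AND e.batch = d.batch. A NULL in a compared column never satisfies the condition.
- e row (dept_id=2, batch=QE): matches 1 d row(s) → 1 output row(s).
- e row (dept_id=1, batch=QE): no match.
- e row (dept_id=7, batch=NU): no match.
- e row (dept_id=1, batch=TH): no match.
- e row (dept_id=2, batch=TH): matches 1 d row(s) → 1 output row(s).
- e row (dept_id=7, batch=TH): matches 2 d row(s) → 2 output row(s).
- e row (dept_id=NULL, batch=NU): no match.
- 3 d row(s) had no e match → kept, e columns NULL.
After projecting and ordering:
d.batch | e.batch | e.salary | e.emp_name
NU | NULL | NULL | NULL
QE | QE | 80 | Sara
QE | NULL | NULL | NULL
TH | TH | 50 | Sara
TH | TH | 50 | Sara
TH | TH | 75 | Xin
TH | NULL | NULL | NULL

(NU, NULL, NULL, NULL); (QE, QE, 80, Sara); (QE, NULL, NULL, NULL); (TH, TH, 50, Sara); (TH, TH, 50, Sara); (TH, TH, 75, Xin); (TH, NULL, NULL, NULL)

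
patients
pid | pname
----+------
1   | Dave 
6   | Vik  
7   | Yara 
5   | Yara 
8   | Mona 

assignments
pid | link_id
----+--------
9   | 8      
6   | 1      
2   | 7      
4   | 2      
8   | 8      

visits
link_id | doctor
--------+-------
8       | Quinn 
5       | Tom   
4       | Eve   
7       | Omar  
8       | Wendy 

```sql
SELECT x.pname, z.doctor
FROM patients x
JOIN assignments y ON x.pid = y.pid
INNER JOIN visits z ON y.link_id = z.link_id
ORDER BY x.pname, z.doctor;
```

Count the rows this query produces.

2

Joins associate left-to-right: patients INNER JOIN assignments on pid gives 2 intermediate row(s).
Then INNER JOIN `visits z` on link_id: keep only rows whose y.link_id appears in z.
Result: 2 row(s).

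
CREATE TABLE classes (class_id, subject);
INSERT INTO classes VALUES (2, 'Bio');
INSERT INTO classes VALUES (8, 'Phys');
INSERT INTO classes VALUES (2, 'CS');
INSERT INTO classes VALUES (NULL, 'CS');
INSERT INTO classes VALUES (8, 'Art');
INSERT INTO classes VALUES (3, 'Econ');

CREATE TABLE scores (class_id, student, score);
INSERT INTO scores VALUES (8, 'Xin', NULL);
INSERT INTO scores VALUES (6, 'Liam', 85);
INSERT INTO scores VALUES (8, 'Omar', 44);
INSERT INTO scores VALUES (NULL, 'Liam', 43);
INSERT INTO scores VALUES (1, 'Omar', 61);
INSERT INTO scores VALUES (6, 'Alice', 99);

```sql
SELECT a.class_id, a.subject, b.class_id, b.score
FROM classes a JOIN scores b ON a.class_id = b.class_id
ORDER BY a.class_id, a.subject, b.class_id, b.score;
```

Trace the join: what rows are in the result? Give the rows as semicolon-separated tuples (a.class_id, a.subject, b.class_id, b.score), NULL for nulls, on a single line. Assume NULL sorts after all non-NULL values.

INNER JOIN keeps only pairs where the ON condition holds.
Matching on a.class_id = b.class_id. A NULL in a compared column never satisfies the condition.
- a[0] class_id=2 → no match; dropped.
- a[1] class_id=8 → 2 match(es) in b → 2 row(s).
- a[2] class_id=2 → no match; dropped.
- a[3] class_id=NULL → no match; dropped.
- a[4] class_id=8 → 2 match(es) in b → 2 row(s).
- a[5] class_id=3 → no match; dropped.
After projecting and ordering:
a.class_id | a.subject | b.class_id | b.score
8 | Art | 8 | 44
8 | Art | 8 | NULL
8 | Phys | 8 | 44
8 | Phys | 8 | NULL

(8, Art, 8, 44); (8, Art, 8, NULL); (8, Phys, 8, 44); (8, Phys, 8, NULL)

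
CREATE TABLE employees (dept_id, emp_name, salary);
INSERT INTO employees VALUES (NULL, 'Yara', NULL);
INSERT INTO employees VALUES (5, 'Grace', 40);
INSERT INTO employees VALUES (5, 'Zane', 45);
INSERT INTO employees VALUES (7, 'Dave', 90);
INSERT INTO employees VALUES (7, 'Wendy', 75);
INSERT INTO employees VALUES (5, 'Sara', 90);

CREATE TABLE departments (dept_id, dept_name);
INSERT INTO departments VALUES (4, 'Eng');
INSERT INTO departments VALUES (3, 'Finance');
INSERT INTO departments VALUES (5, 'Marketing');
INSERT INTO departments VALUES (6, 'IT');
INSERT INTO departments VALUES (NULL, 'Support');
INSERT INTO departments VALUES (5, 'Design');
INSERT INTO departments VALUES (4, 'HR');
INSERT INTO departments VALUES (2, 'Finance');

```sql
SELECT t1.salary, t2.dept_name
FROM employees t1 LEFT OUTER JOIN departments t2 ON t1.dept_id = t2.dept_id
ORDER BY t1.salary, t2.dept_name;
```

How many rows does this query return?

9

LEFT JOIN keeps every row from `employees`; unmatched rows get NULL for `departments`'s columns.
Matching on t1.dept_id = t2.dept_id. A NULL in a compared column never satisfies the condition.
- dept_id=NULL: no t2 row matches, row kept with t2 columns NULL.
- dept_id=5: 2 matching t2 row(s), so 2 row(s) emitted.
- dept_id=5: 2 matching t2 row(s), so 2 row(s) emitted.
- dept_id=7: no t2 row matches, row kept with t2 columns NULL.
- dept_id=7: no t2 row matches, row kept with t2 columns NULL.
- dept_id=5: 2 matching t2 row(s), so 2 row(s) emitted.
Total: 6 matched + 3 padded = 9 rows.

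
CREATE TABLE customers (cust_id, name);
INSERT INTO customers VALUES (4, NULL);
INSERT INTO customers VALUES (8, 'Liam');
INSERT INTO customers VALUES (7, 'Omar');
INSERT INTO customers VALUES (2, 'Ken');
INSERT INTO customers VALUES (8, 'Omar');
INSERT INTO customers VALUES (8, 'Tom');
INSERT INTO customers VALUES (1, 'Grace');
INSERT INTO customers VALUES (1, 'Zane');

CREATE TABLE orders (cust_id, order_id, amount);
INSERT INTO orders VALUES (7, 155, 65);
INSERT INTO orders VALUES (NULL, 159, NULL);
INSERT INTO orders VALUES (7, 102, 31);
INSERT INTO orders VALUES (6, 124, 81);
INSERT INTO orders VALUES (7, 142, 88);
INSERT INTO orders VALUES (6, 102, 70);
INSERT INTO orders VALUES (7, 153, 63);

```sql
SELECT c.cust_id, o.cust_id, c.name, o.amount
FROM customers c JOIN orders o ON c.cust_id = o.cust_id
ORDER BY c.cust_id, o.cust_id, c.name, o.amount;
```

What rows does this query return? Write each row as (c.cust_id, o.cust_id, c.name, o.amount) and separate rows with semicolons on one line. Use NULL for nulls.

(7, 7, Omar, 31); (7, 7, Omar, 63); (7, 7, Omar, 65); (7, 7, Omar, 88)

INNER JOIN keeps only pairs where the ON condition holds.
Matching on c.cust_id = o.cust_id. A NULL in a compared column never satisfies the condition.
- c[0] cust_id=4 → no match; dropped.
- c[1] cust_id=8 → no match; dropped.
- c[2] cust_id=7 → 4 match(es) in o → 4 row(s).
- c[3] cust_id=2 → no match; dropped.
- c[4] cust_id=8 → no match; dropped.
- c[5] cust_id=8 → no match; dropped.
- c[6] cust_id=1 → no match; dropped.
- c[7] cust_id=1 → no match; dropped.
After projecting and ordering:
c.cust_id | o.cust_id | c.name | o.amount
7 | 7 | Omar | 31
7 | 7 | Omar | 63
7 | 7 | Omar | 65
7 | 7 | Omar | 88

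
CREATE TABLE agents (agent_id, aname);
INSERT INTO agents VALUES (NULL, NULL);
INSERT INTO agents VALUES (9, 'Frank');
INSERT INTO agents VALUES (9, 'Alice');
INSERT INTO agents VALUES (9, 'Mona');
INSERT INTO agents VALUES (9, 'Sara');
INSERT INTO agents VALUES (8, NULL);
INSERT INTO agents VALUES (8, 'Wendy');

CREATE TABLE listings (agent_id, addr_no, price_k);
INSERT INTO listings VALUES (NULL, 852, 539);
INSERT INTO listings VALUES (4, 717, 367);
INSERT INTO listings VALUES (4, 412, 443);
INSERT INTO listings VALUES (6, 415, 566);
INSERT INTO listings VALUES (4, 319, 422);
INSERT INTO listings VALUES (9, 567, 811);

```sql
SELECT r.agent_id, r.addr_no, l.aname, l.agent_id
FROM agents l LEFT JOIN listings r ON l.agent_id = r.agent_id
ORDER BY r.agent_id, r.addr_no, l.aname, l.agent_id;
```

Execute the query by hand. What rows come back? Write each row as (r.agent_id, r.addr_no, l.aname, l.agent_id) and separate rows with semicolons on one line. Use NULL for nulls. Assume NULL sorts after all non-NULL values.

LEFT JOIN keeps every row from `agents`; unmatched rows get NULL for `listings`'s columns.
Matching on l.agent_id = r.agent_id. A NULL in a compared column never satisfies the condition.
- l[0] agent_id=NULL → no match; kept with NULLs on the r side.
- l[1] agent_id=9 → 1 match(es) in r → 1 row(s).
- l[2] agent_id=9 → 1 match(es) in r → 1 row(s).
- l[3] agent_id=9 → 1 match(es) in r → 1 row(s).
- l[4] agent_id=9 → 1 match(es) in r → 1 row(s).
- l[5] agent_id=8 → no match; kept with NULLs on the r side.
- l[6] agent_id=8 → no match; kept with NULLs on the r side.
After projecting and ordering:
r.agent_id | r.addr_no | l.aname | l.agent_id
9 | 567 | Alice | 9
9 | 567 | Frank | 9
9 | 567 | Mona | 9
9 | 567 | Sara | 9
NULL | NULL | Wendy | 8
NULL | NULL | NULL | 8
NULL | NULL | NULL | NULL

(9, 567, Alice, 9); (9, 567, Frank, 9); (9, 567, Mona, 9); (9, 567, Sara, 9); (NULL, NULL, Wendy, 8); (NULL, NULL, NULL, 8); (NULL, NULL, NULL, NULL)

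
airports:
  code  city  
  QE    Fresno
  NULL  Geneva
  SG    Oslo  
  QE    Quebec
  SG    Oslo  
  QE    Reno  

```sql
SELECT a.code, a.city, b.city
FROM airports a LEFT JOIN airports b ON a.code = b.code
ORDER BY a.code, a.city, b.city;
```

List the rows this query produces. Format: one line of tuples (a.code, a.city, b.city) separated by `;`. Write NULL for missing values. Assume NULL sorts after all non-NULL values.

(QE, Fresno, Fresno); (QE, Fresno, Quebec); (QE, Fresno, Reno); (QE, Quebec, Fresno); (QE, Quebec, Quebec); (QE, Quebec, Reno); (QE, Reno, Fresno); (QE, Reno, Quebec); (QE, Reno, Reno); (SG, Oslo, Oslo); (SG, Oslo, Oslo); (SG, Oslo, Oslo); (SG, Oslo, Oslo); (NULL, Geneva, NULL)

LEFT JOIN keeps every row from `airports a`; unmatched rows get NULL for `airports b`'s columns.
Matching on a.code = b.code. A NULL in a compared column never satisfies the condition.
Matched pairs: 13; unmatched a rows kept: 1.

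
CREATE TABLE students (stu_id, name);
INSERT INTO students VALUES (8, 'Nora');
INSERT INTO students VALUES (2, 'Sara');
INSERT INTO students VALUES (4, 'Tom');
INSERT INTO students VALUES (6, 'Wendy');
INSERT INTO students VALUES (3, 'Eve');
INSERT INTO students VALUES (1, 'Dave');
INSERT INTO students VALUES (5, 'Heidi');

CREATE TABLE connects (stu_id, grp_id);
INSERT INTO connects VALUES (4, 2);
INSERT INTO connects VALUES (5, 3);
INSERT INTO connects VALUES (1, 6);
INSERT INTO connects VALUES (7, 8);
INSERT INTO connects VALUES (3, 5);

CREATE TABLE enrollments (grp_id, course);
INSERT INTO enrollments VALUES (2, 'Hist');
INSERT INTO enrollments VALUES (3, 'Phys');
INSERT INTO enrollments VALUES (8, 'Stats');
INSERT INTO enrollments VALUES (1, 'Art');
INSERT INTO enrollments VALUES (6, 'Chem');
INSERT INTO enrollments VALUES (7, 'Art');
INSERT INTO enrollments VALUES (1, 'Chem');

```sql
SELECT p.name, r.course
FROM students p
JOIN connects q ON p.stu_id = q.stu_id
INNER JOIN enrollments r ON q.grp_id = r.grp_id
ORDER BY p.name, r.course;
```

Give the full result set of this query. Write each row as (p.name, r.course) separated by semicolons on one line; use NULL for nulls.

(Dave, Chem); (Heidi, Phys); (Tom, Hist)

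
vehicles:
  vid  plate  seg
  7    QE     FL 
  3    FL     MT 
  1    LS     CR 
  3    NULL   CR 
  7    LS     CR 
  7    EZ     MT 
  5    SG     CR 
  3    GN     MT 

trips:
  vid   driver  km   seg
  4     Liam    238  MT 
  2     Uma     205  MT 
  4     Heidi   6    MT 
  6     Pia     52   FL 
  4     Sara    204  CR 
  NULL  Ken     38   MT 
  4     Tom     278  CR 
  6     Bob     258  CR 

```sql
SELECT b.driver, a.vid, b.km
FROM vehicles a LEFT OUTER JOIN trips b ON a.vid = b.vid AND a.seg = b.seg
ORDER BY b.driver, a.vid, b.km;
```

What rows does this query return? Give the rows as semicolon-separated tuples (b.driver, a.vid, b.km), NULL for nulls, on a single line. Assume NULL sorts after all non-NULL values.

LEFT JOIN keeps every row from `vehicles`; unmatched rows get NULL for `trips`'s columns.
Matching on a.vid = b.vid AND a.seg = b.seg. A NULL in a compared column never satisfies the condition.
- a row (vid=7, seg=FL): no match → kept, b columns NULL.
- a row (vid=3, seg=MT): no match → kept, b columns NULL.
- a row (vid=1, seg=CR): no match → kept, b columns NULL.
- a row (vid=3, seg=CR): no match → kept, b columns NULL.
- a row (vid=7, seg=CR): no match → kept, b columns NULL.
- a row (vid=7, seg=MT): no match → kept, b columns NULL.
- a row (vid=5, seg=CR): no match → kept, b columns NULL.
- a row (vid=3, seg=MT): no match → kept, b columns NULL.
After projecting and ordering:
b.driver | a.vid | b.km
NULL | 1 | NULL
NULL | 3 | NULL
NULL | 3 | NULL
NULL | 3 | NULL
NULL | 5 | NULL
NULL | 7 | NULL
NULL | 7 | NULL
NULL | 7 | NULL

(NULL, 1, NULL); (NULL, 3, NULL); (NULL, 3, NULL); (NULL, 3, NULL); (NULL, 5, NULL); (NULL, 7, NULL); (NULL, 7, NULL); (NULL, 7, NULL)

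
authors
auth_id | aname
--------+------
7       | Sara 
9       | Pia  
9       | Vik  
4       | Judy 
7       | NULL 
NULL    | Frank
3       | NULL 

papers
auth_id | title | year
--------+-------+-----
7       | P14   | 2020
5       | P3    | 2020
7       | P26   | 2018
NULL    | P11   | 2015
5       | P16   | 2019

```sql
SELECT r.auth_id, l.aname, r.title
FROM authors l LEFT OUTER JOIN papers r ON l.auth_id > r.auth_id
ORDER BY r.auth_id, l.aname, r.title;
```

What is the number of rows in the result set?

LEFT JOIN keeps every row from `authors`; unmatched rows get NULL for `papers`'s columns.
Matching on l.auth_id > r.auth_id. A NULL in a compared column never satisfies the condition.
- l row (auth_id=7): matches 2 r row(s) → 2 output row(s).
- l row (auth_id=9): matches 4 r row(s) → 4 output row(s).
- l row (auth_id=9): matches 4 r row(s) → 4 output row(s).
- l row (auth_id=4): no match → kept, r columns NULL.
- l row (auth_id=7): matches 2 r row(s) → 2 output row(s).
- l row (auth_id=NULL): no match → kept, r columns NULL.
- l row (auth_id=3): no match → kept, r columns NULL.
Total: 12 matched + 3 padded = 15 rows.

15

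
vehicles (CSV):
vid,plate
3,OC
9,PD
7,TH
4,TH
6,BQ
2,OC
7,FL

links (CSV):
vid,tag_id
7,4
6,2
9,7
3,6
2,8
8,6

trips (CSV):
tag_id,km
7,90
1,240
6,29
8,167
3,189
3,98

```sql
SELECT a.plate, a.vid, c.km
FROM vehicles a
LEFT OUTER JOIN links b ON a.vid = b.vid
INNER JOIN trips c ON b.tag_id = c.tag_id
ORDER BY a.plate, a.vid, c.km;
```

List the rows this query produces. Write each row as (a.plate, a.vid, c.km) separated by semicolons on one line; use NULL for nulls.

(OC, 2, 167); (OC, 3, 29); (PD, 9, 90)

Joins associate left-to-right: vehicles LEFT JOIN links on vid gives 7 intermediate row(s).
Then INNER JOIN `trips c` on tag_id: keep only rows whose b.tag_id appears in c.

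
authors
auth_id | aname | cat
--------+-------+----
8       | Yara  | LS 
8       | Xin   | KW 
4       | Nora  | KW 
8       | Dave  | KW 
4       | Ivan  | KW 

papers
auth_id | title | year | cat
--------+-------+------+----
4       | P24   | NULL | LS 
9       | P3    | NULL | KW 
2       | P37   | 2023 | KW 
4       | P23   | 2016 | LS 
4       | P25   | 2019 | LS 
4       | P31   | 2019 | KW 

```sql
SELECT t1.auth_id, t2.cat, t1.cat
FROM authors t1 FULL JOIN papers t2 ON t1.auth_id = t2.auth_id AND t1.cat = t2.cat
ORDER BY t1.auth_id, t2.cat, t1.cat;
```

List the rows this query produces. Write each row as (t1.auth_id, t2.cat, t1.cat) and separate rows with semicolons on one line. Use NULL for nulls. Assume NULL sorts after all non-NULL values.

FULL OUTER JOIN keeps every row from both sides; unmatched rows get NULL for the other side's columns.
Matching on t1.auth_id = t2.auth_id AND t1.cat = t2.cat.
- t1[0] auth_id=8, cat=LS → no match; kept with NULLs on the t2 side.
- t1[1] auth_id=8, cat=KW → no match; kept with NULLs on the t2 side.
- t1[2] auth_id=4, cat=KW → 1 match(es) in t2 → 1 row(s).
- t1[3] auth_id=8, cat=KW → no match; kept with NULLs on the t2 side.
- t1[4] auth_id=4, cat=KW → 1 match(es) in t2 → 1 row(s).
- plus 5 unmatched t2 row(s), each kept with NULL t1 columns.
After projecting and ordering:
t1.auth_id | t2.cat | t1.cat
4 | KW | KW
4 | KW | KW
8 | NULL | KW
8 | NULL | KW
8 | NULL | LS
NULL | KW | NULL
NULL | KW | NULL
NULL | LS | NULL
NULL | LS | NULL
NULL | LS | NULL

(4, KW, KW); (4, KW, KW); (8, NULL, KW); (8, NULL, KW); (8, NULL, LS); (NULL, KW, NULL); (NULL, KW, NULL); (NULL, LS, NULL); (NULL, LS, NULL); (NULL, LS, NULL)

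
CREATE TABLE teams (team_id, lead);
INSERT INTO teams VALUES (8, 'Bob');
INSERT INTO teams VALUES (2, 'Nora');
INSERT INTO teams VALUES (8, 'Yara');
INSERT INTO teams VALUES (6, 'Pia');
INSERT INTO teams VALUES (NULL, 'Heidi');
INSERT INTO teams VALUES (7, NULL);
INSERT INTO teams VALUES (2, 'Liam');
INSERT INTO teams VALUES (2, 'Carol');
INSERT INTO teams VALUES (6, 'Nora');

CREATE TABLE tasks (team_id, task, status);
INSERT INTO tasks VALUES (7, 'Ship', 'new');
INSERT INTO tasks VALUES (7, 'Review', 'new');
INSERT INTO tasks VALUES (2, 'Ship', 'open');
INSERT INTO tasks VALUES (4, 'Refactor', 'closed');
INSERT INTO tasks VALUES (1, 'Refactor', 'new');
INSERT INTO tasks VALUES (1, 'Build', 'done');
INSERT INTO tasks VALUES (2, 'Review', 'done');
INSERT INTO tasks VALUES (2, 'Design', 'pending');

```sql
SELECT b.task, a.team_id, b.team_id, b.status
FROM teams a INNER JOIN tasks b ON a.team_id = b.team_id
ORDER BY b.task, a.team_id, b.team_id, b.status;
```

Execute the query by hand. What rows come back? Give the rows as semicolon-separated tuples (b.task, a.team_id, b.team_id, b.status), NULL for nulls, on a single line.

(Design, 2, 2, pending); (Design, 2, 2, pending); (Design, 2, 2, pending); (Review, 2, 2, done); (Review, 2, 2, done); (Review, 2, 2, done); (Review, 7, 7, new); (Ship, 2, 2, open); (Ship, 2, 2, open); (Ship, 2, 2, open); (Ship, 7, 7, new)

INNER JOIN keeps only pairs where the ON condition holds.
Matching on a.team_id = b.team_id. A NULL in a compared column never satisfies the condition.
- a (team_id=8) has no partner → excluded.
- a (team_id=2) pairs with 3 row(s) of b.
- a (team_id=8) has no partner → excluded.
- a (team_id=6) has no partner → excluded.
- a (team_id=NULL) has no partner → excluded.
- a (team_id=7) pairs with 2 row(s) of b.
- a (team_id=2) pairs with 3 row(s) of b.
- a (team_id=2) pairs with 3 row(s) of b.
- a (team_id=6) has no partner → excluded.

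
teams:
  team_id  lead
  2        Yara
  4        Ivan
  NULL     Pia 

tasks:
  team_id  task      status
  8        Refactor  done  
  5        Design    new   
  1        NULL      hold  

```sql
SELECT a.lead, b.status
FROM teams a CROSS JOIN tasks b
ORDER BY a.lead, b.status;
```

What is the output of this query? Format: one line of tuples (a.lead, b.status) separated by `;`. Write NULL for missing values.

(Ivan, done); (Ivan, hold); (Ivan, new); (Pia, done); (Pia, hold); (Pia, new); (Yara, done); (Yara, hold); (Yara, new)

CROSS JOIN pairs every row of `teams` with every row of `tasks`: 3 × 3 = 9 rows.
After projecting and ordering:
a.lead | b.status
Ivan | done
Ivan | hold
Ivan | new
Pia | done
Pia | hold
Pia | new
Yara | done
Yara | hold
Yara | new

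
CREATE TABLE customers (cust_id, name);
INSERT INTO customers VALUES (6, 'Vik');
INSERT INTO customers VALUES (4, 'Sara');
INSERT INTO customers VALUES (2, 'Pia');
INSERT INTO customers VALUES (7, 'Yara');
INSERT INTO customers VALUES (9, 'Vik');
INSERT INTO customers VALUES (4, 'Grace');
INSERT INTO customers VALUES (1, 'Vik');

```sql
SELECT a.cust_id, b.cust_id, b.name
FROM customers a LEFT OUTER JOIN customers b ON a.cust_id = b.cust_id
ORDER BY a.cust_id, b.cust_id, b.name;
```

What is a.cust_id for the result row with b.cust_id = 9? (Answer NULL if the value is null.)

9

LEFT JOIN keeps every row from `customers a`; unmatched rows get NULL for `customers b`'s columns.
Matching on a.cust_id = b.cust_id.
- cust_id=6: 1 matching b row(s), so 1 row(s) emitted.
- cust_id=4: 2 matching b row(s), so 2 row(s) emitted.
- cust_id=2: 1 matching b row(s), so 1 row(s) emitted.
- cust_id=7: 1 matching b row(s), so 1 row(s) emitted.
- cust_id=9: 1 matching b row(s), so 1 row(s) emitted.
- cust_id=4: 2 matching b row(s), so 2 row(s) emitted.
- cust_id=1: 1 matching b row(s), so 1 row(s) emitted.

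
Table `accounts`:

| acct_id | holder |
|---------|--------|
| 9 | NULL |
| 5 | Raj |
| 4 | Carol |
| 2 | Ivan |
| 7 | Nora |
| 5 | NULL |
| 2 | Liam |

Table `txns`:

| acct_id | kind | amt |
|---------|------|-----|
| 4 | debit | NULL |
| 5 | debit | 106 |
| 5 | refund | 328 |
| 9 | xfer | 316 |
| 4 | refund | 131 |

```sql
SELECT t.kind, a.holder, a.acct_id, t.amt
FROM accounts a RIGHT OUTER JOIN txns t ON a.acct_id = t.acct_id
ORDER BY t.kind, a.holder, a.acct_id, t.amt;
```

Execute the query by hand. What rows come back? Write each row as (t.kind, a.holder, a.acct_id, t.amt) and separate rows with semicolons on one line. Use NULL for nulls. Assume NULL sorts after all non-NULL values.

RIGHT JOIN keeps every row from `txns`; unmatched rows get NULL for `accounts`'s columns.
Matching on a.acct_id = t.acct_id.
Matched pairs: 7; unmatched t rows kept: 0.

(debit, Carol, 4, NULL); (debit, Raj, 5, 106); (debit, NULL, 5, 106); (refund, Carol, 4, 131); (refund, Raj, 5, 328); (refund, NULL, 5, 328); (xfer, NULL, 9, 316)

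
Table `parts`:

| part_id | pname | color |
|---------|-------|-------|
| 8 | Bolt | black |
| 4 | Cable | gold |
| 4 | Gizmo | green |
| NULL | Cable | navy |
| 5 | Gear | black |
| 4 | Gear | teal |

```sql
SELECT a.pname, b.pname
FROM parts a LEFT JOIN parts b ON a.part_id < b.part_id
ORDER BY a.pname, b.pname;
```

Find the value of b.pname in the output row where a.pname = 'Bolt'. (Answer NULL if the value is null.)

LEFT JOIN keeps every row from `parts a`; unmatched rows get NULL for `parts b`'s columns.
Matching on a.part_id < b.part_id. A NULL in a compared column never satisfies the condition.
Matched pairs: 7; unmatched a rows kept: 2.

NULL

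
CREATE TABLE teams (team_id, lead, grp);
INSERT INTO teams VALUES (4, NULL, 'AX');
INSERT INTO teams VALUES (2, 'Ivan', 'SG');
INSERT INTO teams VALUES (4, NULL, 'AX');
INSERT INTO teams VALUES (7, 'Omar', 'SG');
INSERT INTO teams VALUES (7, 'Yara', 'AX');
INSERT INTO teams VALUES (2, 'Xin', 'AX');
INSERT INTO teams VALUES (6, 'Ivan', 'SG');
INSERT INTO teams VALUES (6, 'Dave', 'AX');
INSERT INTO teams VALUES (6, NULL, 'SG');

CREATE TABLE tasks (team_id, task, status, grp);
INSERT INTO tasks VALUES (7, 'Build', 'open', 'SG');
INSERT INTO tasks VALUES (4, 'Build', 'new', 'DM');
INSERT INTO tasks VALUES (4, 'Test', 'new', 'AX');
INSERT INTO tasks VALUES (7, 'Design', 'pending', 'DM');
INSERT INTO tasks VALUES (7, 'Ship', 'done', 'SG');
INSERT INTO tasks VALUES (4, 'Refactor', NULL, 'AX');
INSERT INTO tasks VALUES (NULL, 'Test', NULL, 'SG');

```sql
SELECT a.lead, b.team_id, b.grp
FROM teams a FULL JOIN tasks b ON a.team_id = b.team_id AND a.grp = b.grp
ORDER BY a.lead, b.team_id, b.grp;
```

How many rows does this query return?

FULL OUTER JOIN keeps every row from both sides; unmatched rows get NULL for the other side's columns.
Matching on a.team_id = b.team_id AND a.grp = b.grp. A NULL in a compared column never satisfies the condition.
- a (team_id=4, grp=AX) pairs with 2 row(s) of b.
- a (team_id=2, grp=SG) has no partner → padded with NULL.
- a (team_id=4, grp=AX) pairs with 2 row(s) of b.
- a (team_id=7, grp=SG) pairs with 2 row(s) of b.
- a (team_id=7, grp=AX) has no partner → padded with NULL.
- a (team_id=2, grp=AX) has no partner → padded with NULL.
- a (team_id=6, grp=SG) has no partner → padded with NULL.
- a (team_id=6, grp=AX) has no partner → padded with NULL.
- a (team_id=6, grp=SG) has no partner → padded with NULL.
- 3 b row(s) had no a match → kept, a columns NULL.
Total: 6 matched + 9 padded = 15 rows.

15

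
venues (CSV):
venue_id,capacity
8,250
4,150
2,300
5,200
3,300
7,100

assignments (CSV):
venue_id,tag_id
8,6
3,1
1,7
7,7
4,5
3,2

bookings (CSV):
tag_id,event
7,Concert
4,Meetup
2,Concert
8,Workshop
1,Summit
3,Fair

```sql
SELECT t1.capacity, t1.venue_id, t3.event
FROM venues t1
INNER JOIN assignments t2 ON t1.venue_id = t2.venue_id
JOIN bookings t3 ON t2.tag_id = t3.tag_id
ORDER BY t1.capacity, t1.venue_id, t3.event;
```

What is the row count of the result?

3

Step 1 — t1 INNER JOIN t2 on venue_id → 5 row(s).
Then INNER JOIN `bookings t3` on tag_id: keep only rows whose t2.tag_id appears in t3.
Result: 3 row(s).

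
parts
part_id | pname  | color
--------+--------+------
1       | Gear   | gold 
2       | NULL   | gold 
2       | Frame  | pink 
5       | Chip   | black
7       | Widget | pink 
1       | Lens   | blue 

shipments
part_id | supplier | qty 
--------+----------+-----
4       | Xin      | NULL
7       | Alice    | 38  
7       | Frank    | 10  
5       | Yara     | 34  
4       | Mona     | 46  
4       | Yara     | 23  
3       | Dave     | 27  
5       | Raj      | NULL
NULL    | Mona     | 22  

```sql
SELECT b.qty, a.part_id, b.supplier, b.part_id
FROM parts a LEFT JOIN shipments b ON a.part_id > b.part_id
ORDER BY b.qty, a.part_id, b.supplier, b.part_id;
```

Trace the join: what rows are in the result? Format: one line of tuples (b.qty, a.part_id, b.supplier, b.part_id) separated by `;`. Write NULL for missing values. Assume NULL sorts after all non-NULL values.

(23, 5, Yara, 4); (23, 7, Yara, 4); (27, 5, Dave, 3); (27, 7, Dave, 3); (34, 7, Yara, 5); (46, 5, Mona, 4); (46, 7, Mona, 4); (NULL, 1, NULL, NULL); (NULL, 1, NULL, NULL); (NULL, 2, NULL, NULL); (NULL, 2, NULL, NULL); (NULL, 5, Xin, 4); (NULL, 7, Raj, 5); (NULL, 7, Xin, 4)

LEFT JOIN keeps every row from `parts`; unmatched rows get NULL for `shipments`'s columns.
Matching on a.part_id > b.part_id. A NULL in a compared column never satisfies the condition.
- part_id=1: no b row matches, row kept with b columns NULL.
- part_id=2: no b row matches, row kept with b columns NULL.
- part_id=2: no b row matches, row kept with b columns NULL.
- part_id=5: 4 matching b row(s), so 4 row(s) emitted.
- part_id=7: 6 matching b row(s), so 6 row(s) emitted.
- part_id=1: no b row matches, row kept with b columns NULL.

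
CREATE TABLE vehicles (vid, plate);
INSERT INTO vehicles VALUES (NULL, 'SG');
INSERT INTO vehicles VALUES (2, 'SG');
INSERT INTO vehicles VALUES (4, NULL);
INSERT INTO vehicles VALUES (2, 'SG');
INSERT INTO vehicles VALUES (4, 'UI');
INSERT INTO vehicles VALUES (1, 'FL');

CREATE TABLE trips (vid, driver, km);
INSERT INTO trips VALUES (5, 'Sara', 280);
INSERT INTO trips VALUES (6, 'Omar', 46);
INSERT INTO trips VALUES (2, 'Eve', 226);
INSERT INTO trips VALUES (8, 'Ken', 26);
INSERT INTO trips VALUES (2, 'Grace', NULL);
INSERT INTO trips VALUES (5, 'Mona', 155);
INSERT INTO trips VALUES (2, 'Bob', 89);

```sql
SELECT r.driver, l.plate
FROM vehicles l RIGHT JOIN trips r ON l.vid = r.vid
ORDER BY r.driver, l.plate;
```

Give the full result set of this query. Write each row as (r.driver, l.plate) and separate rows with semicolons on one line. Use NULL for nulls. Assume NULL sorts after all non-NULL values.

RIGHT JOIN keeps every row from `trips`; unmatched rows get NULL for `vehicles`'s columns.
Matching on l.vid = r.vid. A NULL in a compared column never satisfies the condition.
Matched pairs: 6; unmatched r rows kept: 4.

(Bob, SG); (Bob, SG); (Eve, SG); (Eve, SG); (Grace, SG); (Grace, SG); (Ken, NULL); (Mona, NULL); (Omar, NULL); (Sara, NULL)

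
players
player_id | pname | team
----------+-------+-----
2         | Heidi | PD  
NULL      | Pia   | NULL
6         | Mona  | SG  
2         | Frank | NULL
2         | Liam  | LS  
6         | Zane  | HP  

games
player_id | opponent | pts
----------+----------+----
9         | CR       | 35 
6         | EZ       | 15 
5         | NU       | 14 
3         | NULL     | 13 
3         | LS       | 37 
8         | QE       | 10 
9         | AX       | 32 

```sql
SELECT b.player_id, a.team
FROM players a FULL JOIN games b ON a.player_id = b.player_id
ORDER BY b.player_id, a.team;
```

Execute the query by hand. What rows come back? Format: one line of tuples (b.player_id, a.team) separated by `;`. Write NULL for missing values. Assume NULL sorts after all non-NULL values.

FULL OUTER JOIN keeps every row from both sides; unmatched rows get NULL for the other side's columns.
Matching on a.player_id = b.player_id. A NULL in a compared column never satisfies the condition.
- a (player_id=2) has no partner → padded with NULL.
- a (player_id=NULL) has no partner → padded with NULL.
- a (player_id=6) pairs with 1 row(s) of b.
- a (player_id=2) has no partner → padded with NULL.
- a (player_id=2) has no partner → padded with NULL.
- a (player_id=6) pairs with 1 row(s) of b.
- 6 b row(s) had no a match → kept, a columns NULL.

(3, NULL); (3, NULL); (5, NULL); (6, HP); (6, SG); (8, NULL); (9, NULL); (9, NULL); (NULL, LS); (NULL, PD); (NULL, NULL); (NULL, NULL)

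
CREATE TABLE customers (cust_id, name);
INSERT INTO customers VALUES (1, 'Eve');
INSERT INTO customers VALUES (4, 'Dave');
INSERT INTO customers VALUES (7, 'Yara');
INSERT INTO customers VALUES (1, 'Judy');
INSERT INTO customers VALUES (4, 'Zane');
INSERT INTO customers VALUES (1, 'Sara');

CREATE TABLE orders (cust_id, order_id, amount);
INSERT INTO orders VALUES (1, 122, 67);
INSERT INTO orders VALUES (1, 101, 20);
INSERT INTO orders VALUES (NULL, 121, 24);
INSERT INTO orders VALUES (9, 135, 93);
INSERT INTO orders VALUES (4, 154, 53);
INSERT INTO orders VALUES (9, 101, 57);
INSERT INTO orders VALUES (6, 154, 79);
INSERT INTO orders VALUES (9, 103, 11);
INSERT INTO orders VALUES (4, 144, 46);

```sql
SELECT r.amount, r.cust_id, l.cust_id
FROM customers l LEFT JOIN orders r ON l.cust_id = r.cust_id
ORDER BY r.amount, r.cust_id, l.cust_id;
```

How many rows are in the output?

11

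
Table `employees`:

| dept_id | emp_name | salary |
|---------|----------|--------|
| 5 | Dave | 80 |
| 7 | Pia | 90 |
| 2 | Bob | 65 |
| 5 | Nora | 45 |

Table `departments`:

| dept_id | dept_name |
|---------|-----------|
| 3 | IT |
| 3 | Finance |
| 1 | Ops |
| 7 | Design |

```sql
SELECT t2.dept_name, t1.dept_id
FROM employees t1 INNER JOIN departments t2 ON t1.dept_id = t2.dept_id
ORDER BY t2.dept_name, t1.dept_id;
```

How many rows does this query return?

INNER JOIN keeps only pairs where the ON condition holds.
Matching on t1.dept_id = t2.dept_id.
Matched pairs: 1.
Total: 1 rows.

1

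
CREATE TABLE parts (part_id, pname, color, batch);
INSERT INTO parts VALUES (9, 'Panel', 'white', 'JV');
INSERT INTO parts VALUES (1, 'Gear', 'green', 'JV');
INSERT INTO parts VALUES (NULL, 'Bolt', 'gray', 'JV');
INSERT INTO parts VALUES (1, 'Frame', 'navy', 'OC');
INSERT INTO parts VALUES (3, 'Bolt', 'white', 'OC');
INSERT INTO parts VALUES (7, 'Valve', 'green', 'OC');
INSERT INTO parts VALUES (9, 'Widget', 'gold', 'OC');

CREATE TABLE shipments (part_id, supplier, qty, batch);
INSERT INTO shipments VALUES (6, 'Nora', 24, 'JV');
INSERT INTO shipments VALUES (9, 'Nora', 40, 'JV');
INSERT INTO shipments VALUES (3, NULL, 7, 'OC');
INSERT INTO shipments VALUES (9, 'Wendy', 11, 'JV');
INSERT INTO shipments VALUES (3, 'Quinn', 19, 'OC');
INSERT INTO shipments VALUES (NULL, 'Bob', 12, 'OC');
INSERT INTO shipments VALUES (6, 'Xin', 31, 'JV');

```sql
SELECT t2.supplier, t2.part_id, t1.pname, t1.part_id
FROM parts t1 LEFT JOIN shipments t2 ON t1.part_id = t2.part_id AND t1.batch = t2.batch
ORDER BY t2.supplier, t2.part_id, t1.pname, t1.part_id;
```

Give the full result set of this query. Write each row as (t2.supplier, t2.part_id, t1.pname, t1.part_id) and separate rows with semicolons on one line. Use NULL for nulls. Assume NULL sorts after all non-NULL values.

LEFT JOIN keeps every row from `parts`; unmatched rows get NULL for `shipments`'s columns.
Matching on t1.part_id = t2.part_id AND t1.batch = t2.batch. A NULL in a compared column never satisfies the condition.
- t1 row (part_id=9, batch=JV): matches 2 t2 row(s) → 2 output row(s).
- t1 row (part_id=1, batch=JV): no match → kept, t2 columns NULL.
- t1 row (part_id=NULL, batch=JV): no match → kept, t2 columns NULL.
- t1 row (part_id=1, batch=OC): no match → kept, t2 columns NULL.
- t1 row (part_id=3, batch=OC): matches 2 t2 row(s) → 2 output row(s).
- t1 row (part_id=7, batch=OC): no match → kept, t2 columns NULL.
- t1 row (part_id=9, batch=OC): no match → kept, t2 columns NULL.
After projecting and ordering:
t2.supplier | t2.part_id | t1.pname | t1.part_id
Nora | 9 | Panel | 9
Quinn | 3 | Bolt | 3
Wendy | 9 | Panel | 9
NULL | 3 | Bolt | 3
NULL | NULL | Bolt | NULL
NULL | NULL | Frame | 1
NULL | NULL | Gear | 1
NULL | NULL | Valve | 7
NULL | NULL | Widget | 9

(Nora, 9, Panel, 9); (Quinn, 3, Bolt, 3); (Wendy, 9, Panel, 9); (NULL, 3, Bolt, 3); (NULL, NULL, Bolt, NULL); (NULL, NULL, Frame, 1); (NULL, NULL, Gear, 1); (NULL, NULL, Valve, 7); (NULL, NULL, Widget, 9)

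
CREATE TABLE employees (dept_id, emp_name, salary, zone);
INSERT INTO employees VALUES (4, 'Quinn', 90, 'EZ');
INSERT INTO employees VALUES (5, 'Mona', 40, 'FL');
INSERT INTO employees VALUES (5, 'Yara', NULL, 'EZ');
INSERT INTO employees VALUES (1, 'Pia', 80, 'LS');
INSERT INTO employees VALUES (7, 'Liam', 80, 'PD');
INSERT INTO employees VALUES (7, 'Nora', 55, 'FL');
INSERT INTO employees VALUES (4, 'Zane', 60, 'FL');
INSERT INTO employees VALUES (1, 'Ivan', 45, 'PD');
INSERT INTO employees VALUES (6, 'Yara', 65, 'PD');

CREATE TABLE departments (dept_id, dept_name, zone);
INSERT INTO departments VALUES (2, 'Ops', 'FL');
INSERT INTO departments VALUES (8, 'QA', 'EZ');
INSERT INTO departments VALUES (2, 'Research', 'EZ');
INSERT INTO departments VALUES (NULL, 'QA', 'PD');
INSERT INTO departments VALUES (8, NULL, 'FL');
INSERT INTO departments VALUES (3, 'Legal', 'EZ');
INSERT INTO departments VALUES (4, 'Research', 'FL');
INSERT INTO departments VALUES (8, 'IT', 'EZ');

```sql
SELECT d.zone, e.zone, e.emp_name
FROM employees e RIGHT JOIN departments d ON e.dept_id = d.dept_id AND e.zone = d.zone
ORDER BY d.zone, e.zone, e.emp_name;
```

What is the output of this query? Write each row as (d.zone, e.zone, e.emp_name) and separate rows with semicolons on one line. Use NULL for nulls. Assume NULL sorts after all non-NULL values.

(EZ, NULL, NULL); (EZ, NULL, NULL); (EZ, NULL, NULL); (EZ, NULL, NULL); (FL, FL, Zane); (FL, NULL, NULL); (FL, NULL, NULL); (PD, NULL, NULL)

RIGHT JOIN keeps every row from `departments`; unmatched rows get NULL for `employees`'s columns.
Matching on e.dept_id = d.dept_id AND e.zone = d.zone. A NULL in a compared column never satisfies the condition.
- e row (dept_id=4, zone=EZ): no match.
- e row (dept_id=5, zone=FL): no match.
- e row (dept_id=5, zone=EZ): no match.
- e row (dept_id=1, zone=LS): no match.
- e row (dept_id=7, zone=PD): no match.
- e row (dept_id=7, zone=FL): no match.
- e row (dept_id=4, zone=FL): matches 1 d row(s) → 1 output row(s).
- e row (dept_id=1, zone=PD): no match.
- e row (dept_id=6, zone=PD): no match.
- 7 d row(s) had no e match → kept, e columns NULL.
After projecting and ordering:
d.zone | e.zone | e.emp_name
EZ | NULL | NULL
EZ | NULL | NULL
EZ | NULL | NULL
EZ | NULL | NULL
FL | FL | Zane
FL | NULL | NULL
FL | NULL | NULL
PD | NULL | NULL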